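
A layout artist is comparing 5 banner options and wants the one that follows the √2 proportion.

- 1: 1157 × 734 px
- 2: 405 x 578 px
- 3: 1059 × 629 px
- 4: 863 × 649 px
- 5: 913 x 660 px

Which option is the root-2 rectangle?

Ratios (long/short): 1 ≈ 1.576; 2 ≈ 1.427; 3 ≈ 1.684; 4 ≈ 1.330; 5 ≈ 1.383.
root-2 ≈ 1.414; option 2 is nearest (Δ 0.013).

2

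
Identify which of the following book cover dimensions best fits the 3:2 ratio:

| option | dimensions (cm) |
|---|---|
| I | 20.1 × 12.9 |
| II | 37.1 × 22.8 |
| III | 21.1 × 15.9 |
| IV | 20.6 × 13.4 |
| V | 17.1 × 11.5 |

Target 3:2 ≈ 1.500.
I: 1.558 (Δ0.058)  II: 1.627 (Δ0.127)  III: 1.327 (Δ0.173)  IV: 1.537 (Δ0.037)  V: 1.487 (Δ0.013)

V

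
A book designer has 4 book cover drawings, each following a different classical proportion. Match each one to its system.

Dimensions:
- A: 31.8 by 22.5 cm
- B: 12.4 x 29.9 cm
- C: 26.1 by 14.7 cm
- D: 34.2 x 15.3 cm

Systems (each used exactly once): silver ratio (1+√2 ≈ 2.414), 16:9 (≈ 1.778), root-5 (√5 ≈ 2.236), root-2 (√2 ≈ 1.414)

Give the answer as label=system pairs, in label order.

A=root-2, B=silver ratio, C=16:9, D=root-5

Ratios: A ≈ 1.413; B ≈ 2.411; C ≈ 1.776; D ≈ 2.235.
Targets: silver ratio ≈ 2.414; 16:9 ≈ 1.778; root-5 ≈ 2.236; root-2 ≈ 1.414.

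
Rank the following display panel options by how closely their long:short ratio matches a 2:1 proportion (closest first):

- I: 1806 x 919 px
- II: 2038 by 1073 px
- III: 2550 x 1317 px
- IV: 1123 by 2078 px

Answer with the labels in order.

I, III, II, IV

Ratios: I = 1806 / 919 ≈ 1.965; II = 2038 / 1073 ≈ 1.899; III = 2550 / 1317 ≈ 1.936; IV = 2078 / 1123 ≈ 1.850.
|Δ from 2.000|: I 0.035; II 0.101; III 0.064; IV 0.150.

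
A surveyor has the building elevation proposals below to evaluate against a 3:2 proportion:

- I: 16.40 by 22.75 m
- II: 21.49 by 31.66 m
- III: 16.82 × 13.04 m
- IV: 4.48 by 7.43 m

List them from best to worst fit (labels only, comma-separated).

I: 22.75/16.40 ≈ 1.387 → |1.387 − 1.500| = 0.113
II: 31.66/21.49 ≈ 1.473 → |1.473 − 1.500| = 0.027
III: 16.82/13.04 ≈ 1.290 → |1.290 − 1.500| = 0.210
IV: 7.43/4.48 ≈ 1.658 → |1.658 − 1.500| = 0.158

II, I, IV, III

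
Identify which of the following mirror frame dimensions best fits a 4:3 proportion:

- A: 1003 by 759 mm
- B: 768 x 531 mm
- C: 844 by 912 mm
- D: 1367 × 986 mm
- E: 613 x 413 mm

A

Ratios (long/short): A ≈ 1.321; B ≈ 1.446; C ≈ 1.081; D ≈ 1.386; E ≈ 1.484.
4:3 ≈ 1.333; option A is nearest (Δ 0.012).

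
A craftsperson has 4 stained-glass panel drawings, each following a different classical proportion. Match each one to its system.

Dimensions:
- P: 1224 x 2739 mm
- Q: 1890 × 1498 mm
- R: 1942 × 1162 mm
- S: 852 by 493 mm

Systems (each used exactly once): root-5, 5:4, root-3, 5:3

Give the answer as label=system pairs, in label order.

Ratios: P ≈ 2.238; Q ≈ 1.262; R ≈ 1.671; S ≈ 1.728.
Targets: root-5 ≈ 2.236; 5:4 ≈ 1.250; root-3 ≈ 1.732; 5:3 ≈ 1.667.

P=root-5, Q=5:4, R=5:3, S=root-3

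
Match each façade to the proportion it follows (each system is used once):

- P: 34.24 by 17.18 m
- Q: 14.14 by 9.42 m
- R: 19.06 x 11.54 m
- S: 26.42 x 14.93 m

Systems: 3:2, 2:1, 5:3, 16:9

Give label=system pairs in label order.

P = 34.24/17.18 ≈ 1.993 → 2:1 (2.000)
Q = 14.14/9.42 ≈ 1.501 → 3:2 (1.500)
R = 19.06/11.54 ≈ 1.652 → 5:3 (1.667)
S = 26.42/14.93 ≈ 1.770 → 16:9 (1.778)

P=2:1, Q=3:2, R=5:3, S=16:9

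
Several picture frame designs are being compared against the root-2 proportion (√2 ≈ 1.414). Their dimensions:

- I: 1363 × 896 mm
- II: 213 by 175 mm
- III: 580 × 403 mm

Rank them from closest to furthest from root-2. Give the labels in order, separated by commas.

I: 1363/896 ≈ 1.521 → |1.521 − 1.414| = 0.107
II: 213/175 ≈ 1.217 → |1.217 − 1.414| = 0.197
III: 580/403 ≈ 1.439 → |1.439 − 1.414| = 0.025

III, I, II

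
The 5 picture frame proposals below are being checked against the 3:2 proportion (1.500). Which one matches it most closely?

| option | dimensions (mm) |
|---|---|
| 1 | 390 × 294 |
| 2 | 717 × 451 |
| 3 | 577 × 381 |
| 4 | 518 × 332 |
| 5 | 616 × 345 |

Ratios (long/short): 1 ≈ 1.327; 2 ≈ 1.590; 3 ≈ 1.514; 4 ≈ 1.560; 5 ≈ 1.786.
3:2 ≈ 1.500; option 3 is nearest (Δ 0.014).

3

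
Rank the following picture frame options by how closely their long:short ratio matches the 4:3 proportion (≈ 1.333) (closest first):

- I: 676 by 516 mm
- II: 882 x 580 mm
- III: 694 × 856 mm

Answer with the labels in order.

I: 676/516 ≈ 1.310 → |1.310 − 1.333| = 0.023
II: 882/580 ≈ 1.521 → |1.521 − 1.333| = 0.188
III: 856/694 ≈ 1.233 → |1.233 − 1.333| = 0.100

I, III, II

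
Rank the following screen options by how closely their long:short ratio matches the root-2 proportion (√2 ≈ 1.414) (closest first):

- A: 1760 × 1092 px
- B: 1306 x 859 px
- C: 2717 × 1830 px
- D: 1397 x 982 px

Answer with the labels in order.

Ratios: A = 1760 / 1092 ≈ 1.612; B = 1306 / 859 ≈ 1.520; C = 2717 / 1830 ≈ 1.485; D = 1397 / 982 ≈ 1.423.
|Δ from 1.414|: A 0.198; B 0.106; C 0.071; D 0.009.

D, C, B, A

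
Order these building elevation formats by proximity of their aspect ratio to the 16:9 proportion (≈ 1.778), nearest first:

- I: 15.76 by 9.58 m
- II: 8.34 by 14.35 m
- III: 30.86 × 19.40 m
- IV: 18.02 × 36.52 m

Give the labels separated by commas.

Ratios: I = 15.76 / 9.58 ≈ 1.645; II = 14.35 / 8.34 ≈ 1.721; III = 30.86 / 19.40 ≈ 1.591; IV = 36.52 / 18.02 ≈ 2.027.
|Δ from 1.778|: I 0.133; II 0.057; III 0.187; IV 0.249.

II, I, III, IV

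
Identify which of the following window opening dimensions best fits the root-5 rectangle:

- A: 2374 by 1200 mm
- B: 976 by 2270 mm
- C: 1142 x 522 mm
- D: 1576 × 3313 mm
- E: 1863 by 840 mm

E

Ratios (long/short): A ≈ 1.978; B ≈ 2.326; C ≈ 2.188; D ≈ 2.102; E ≈ 2.218.
root-5 ≈ 2.236; option E is nearest (Δ 0.018).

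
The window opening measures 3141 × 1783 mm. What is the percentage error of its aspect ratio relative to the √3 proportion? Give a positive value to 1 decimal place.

Ratio = 3141 / 1783 ≈ 1.7616.
Ideal root-3 ≈ 1.7321. |1.7616 − 1.7321| / 1.7321 ≈ 1.70% → 1.7%.

1.7%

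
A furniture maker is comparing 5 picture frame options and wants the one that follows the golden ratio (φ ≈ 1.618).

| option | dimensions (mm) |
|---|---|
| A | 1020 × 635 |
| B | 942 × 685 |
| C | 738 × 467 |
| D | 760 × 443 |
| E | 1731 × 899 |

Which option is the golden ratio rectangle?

Ratios (long/short): A ≈ 1.606; B ≈ 1.375; C ≈ 1.580; D ≈ 1.716; E ≈ 1.925.
golden ratio ≈ 1.618; option A is nearest (Δ 0.012).

A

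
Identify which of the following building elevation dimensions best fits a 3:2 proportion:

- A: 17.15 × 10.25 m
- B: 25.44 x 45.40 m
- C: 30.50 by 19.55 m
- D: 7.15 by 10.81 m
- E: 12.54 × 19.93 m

Target 3:2 ≈ 1.500.
A: 1.673 (Δ0.173)  B: 1.785 (Δ0.285)  C: 1.560 (Δ0.060)  D: 1.512 (Δ0.012)  E: 1.589 (Δ0.089)

D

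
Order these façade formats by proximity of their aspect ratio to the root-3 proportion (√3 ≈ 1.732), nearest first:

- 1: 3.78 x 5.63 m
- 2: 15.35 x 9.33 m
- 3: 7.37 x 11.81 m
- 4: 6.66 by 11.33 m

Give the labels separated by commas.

Ratios: 1 = 5.63 / 3.78 ≈ 1.489; 2 = 15.35 / 9.33 ≈ 1.645; 3 = 11.81 / 7.37 ≈ 1.602; 4 = 11.33 / 6.66 ≈ 1.701.
|Δ from 1.732|: 1 0.243; 2 0.087; 3 0.130; 4 0.031.

4, 2, 3, 1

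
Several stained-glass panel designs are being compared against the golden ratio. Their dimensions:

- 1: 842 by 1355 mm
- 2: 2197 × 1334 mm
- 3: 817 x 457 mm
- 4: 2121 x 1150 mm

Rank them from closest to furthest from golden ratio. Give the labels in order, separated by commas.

1: 1355/842 ≈ 1.609 → |1.609 − 1.618| = 0.009
2: 2197/1334 ≈ 1.647 → |1.647 − 1.618| = 0.029
3: 817/457 ≈ 1.788 → |1.788 − 1.618| = 0.170
4: 2121/1150 ≈ 1.844 → |1.844 − 1.618| = 0.226

1, 2, 3, 4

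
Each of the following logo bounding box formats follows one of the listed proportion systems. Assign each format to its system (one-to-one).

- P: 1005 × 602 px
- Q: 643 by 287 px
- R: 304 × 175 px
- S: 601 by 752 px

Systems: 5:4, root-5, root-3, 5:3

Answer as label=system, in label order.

P=5:3, Q=root-5, R=root-3, S=5:4

P = 1005/602 ≈ 1.669 → 5:3 (1.667)
Q = 643/287 ≈ 2.240 → root-5 (2.236)
R = 304/175 ≈ 1.737 → root-3 (1.732)
S = 752/601 ≈ 1.251 → 5:4 (1.250)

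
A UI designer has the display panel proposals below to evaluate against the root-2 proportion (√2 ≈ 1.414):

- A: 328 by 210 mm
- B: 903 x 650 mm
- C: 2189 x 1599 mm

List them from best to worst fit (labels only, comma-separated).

B, C, A

Ratios: A = 328 / 210 ≈ 1.562; B = 903 / 650 ≈ 1.389; C = 2189 / 1599 ≈ 1.369.
|Δ from 1.414|: A 0.148; B 0.025; C 0.045.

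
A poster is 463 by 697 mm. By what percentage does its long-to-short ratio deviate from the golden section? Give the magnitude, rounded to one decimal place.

7.0%

Ratio = 697 / 463 ≈ 1.5054.
Ideal golden ratio ≈ 1.6180. |1.5054 − 1.6180| / 1.6180 ≈ 6.96% → 7.0%.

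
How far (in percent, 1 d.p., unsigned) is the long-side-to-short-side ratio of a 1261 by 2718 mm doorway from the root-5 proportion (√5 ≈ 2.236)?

3.6%

Ratio = 2718 / 1261 ≈ 2.1554.
Ideal root-5 ≈ 2.2361. |2.1554 − 2.2361| / 2.2361 ≈ 3.61% → 3.6%.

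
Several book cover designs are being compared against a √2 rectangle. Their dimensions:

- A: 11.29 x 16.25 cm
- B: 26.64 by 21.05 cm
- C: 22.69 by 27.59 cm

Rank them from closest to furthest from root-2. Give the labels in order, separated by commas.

A, B, C

A: 16.25/11.29 ≈ 1.439 → |1.439 − 1.414| = 0.025
B: 26.64/21.05 ≈ 1.266 → |1.266 − 1.414| = 0.148
C: 27.59/22.69 ≈ 1.216 → |1.216 − 1.414| = 0.198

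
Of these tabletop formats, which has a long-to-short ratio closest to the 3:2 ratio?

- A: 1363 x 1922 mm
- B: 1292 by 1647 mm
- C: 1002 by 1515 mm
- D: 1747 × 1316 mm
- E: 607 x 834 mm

Target 3:2 ≈ 1.500.
A: 1.410 (Δ0.090)  B: 1.275 (Δ0.225)  C: 1.512 (Δ0.012)  D: 1.328 (Δ0.172)  E: 1.374 (Δ0.126)

C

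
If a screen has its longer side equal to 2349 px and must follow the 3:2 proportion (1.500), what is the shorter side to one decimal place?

1566.0 px

3:2 = 1.50000.
Shorter side = 2349 ÷ 1.50000 ≈ 1566.000 → 1566.0 px.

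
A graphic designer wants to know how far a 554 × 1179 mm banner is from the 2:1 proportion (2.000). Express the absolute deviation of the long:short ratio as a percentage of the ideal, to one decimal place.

Ratio = 1179 / 554 ≈ 2.1282.
Ideal 2:1 = 2.0000. |2.1282 − 2.0000| / 2.0000 ≈ 6.41% → 6.4%.

6.4%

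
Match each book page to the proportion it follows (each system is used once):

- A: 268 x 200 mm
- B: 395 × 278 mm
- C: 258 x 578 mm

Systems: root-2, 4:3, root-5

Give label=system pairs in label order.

A=4:3, B=root-2, C=root-5

A = 268/200 ≈ 1.340 → 4:3 (1.333)
B = 395/278 ≈ 1.421 → root-2 (1.414)
C = 578/258 ≈ 2.240 → root-5 (2.236)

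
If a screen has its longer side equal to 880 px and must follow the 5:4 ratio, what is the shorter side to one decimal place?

704.0 px

5:4 = 1.25000.
Shorter side = 880 ÷ 1.25000 ≈ 704.000 → 704.0 px.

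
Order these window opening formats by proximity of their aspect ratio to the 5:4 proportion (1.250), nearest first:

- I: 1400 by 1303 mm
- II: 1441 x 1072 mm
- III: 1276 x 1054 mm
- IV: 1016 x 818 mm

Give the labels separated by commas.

I: 1400/1303 ≈ 1.074 → |1.074 − 1.250| = 0.176
II: 1441/1072 ≈ 1.344 → |1.344 − 1.250| = 0.094
III: 1276/1054 ≈ 1.211 → |1.211 − 1.250| = 0.039
IV: 1016/818 ≈ 1.242 → |1.242 − 1.250| = 0.008

IV, III, II, I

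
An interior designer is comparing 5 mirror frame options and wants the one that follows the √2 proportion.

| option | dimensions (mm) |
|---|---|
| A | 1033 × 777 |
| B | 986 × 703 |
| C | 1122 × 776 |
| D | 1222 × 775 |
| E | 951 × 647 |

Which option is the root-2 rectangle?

B

Target root-2 ≈ 1.414.
A: 1.329 (Δ0.085)  B: 1.403 (Δ0.011)  C: 1.446 (Δ0.032)  D: 1.577 (Δ0.163)  E: 1.470 (Δ0.056)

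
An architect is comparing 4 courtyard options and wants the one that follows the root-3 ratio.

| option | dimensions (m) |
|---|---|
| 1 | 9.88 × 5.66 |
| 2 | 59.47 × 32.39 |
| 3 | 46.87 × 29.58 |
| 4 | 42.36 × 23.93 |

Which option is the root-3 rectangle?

1

Ratios (long/short): 1 ≈ 1.746; 2 ≈ 1.836; 3 ≈ 1.585; 4 ≈ 1.770.
root-3 ≈ 1.732; option 1 is nearest (Δ 0.014).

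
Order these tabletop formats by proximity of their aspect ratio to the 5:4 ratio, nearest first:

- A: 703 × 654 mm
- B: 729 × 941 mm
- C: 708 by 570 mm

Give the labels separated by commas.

C, B, A

Ratios: A = 703 / 654 ≈ 1.075; B = 941 / 729 ≈ 1.291; C = 708 / 570 ≈ 1.242.
|Δ from 1.250|: A 0.175; B 0.041; C 0.008.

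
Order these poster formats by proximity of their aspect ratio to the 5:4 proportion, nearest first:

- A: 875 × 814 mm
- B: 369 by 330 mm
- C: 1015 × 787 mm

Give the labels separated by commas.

Ratios: A = 875 / 814 ≈ 1.075; B = 369 / 330 ≈ 1.118; C = 1015 / 787 ≈ 1.290.
|Δ from 1.250|: A 0.175; B 0.132; C 0.040.

C, B, A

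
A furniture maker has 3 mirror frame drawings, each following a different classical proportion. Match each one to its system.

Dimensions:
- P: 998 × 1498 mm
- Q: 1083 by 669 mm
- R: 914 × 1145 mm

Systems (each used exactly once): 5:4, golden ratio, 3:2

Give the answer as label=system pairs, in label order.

P = 1498/998 ≈ 1.501 → 3:2 (1.500)
Q = 1083/669 ≈ 1.619 → golden ratio (1.618)
R = 1145/914 ≈ 1.253 → 5:4 (1.250)

P=3:2, Q=golden ratio, R=5:4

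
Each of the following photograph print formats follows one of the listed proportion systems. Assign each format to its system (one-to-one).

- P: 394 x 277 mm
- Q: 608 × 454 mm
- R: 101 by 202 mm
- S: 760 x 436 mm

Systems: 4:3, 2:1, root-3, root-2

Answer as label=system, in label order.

Ratios: P ≈ 1.422; Q ≈ 1.339; R ≈ 2.000; S ≈ 1.743.
Targets: 4:3 ≈ 1.333; 2:1 ≈ 2.000; root-3 ≈ 1.732; root-2 ≈ 1.414.

P=root-2, Q=4:3, R=2:1, S=root-3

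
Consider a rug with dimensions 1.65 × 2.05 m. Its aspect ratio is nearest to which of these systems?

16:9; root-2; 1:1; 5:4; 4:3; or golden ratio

5:4

Ratio = 2.05 / 1.65 ≈ 1.242.
Distances: 16:9 1.778 (Δ 0.536); root-2 1.414 (Δ 0.172); 1:1 1.000 (Δ 0.242); 5:4 1.250 (Δ 0.008); 4:3 1.333 (Δ 0.091); golden ratio 1.618 (Δ 0.376).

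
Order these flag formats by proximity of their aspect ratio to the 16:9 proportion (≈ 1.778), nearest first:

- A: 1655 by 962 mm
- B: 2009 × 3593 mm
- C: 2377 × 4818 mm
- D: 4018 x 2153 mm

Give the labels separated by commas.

Ratios: A = 1655 / 962 ≈ 1.720; B = 3593 / 2009 ≈ 1.788; C = 4818 / 2377 ≈ 2.027; D = 4018 / 2153 ≈ 1.866.
|Δ from 1.778|: A 0.058; B 0.010; C 0.249; D 0.088.

B, A, D, C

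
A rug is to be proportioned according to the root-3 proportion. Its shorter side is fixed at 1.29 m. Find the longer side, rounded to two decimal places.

root-3 ≈ 1.73205.
Longer side = 1.29 × 1.73205 ≈ 2.2343 → 2.23 m.

2.23 m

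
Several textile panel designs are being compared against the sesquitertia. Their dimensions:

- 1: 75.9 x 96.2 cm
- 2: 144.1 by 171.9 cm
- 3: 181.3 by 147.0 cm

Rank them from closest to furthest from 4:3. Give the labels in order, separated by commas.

1, 3, 2

Ratios: 1 = 96.2 / 75.9 ≈ 1.267; 2 = 171.9 / 144.1 ≈ 1.193; 3 = 181.3 / 147.0 ≈ 1.233.
|Δ from 1.333|: 1 0.066; 2 0.140; 3 0.100.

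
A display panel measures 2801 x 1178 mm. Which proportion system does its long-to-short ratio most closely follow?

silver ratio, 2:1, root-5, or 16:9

Ratio = 2801 / 1178 ≈ 2.378.
Distances: silver ratio 2.414 (Δ 0.036); 2:1 2.000 (Δ 0.378); root-5 2.236 (Δ 0.142); 16:9 1.778 (Δ 0.600).

silver ratio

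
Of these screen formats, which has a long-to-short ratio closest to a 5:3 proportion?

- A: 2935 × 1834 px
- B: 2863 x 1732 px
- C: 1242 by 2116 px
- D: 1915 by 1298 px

B

Target 5:3 ≈ 1.667.
A: 1.600 (Δ0.067)  B: 1.653 (Δ0.014)  C: 1.704 (Δ0.037)  D: 1.475 (Δ0.192)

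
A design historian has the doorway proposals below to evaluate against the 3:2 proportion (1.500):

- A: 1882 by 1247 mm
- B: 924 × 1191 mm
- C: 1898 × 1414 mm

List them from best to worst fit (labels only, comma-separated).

A, C, B

A: 1882/1247 ≈ 1.509 → |1.509 − 1.500| = 0.009
B: 1191/924 ≈ 1.289 → |1.289 − 1.500| = 0.211
C: 1898/1414 ≈ 1.342 → |1.342 − 1.500| = 0.158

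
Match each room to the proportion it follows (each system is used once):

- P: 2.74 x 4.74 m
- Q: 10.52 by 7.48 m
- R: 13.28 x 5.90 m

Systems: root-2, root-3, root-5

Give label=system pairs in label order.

P=root-3, Q=root-2, R=root-5

P = 4.74/2.74 ≈ 1.730 → root-3 (1.732)
Q = 10.52/7.48 ≈ 1.406 → root-2 (1.414)
R = 13.28/5.90 ≈ 2.251 → root-5 (2.236)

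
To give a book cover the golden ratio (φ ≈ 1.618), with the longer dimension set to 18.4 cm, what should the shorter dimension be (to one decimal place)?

11.4 cm

golden ratio ≈ 1.61803.
Shorter side = 18.4 ÷ 1.61803 ≈ 11.372 → 11.4 cm.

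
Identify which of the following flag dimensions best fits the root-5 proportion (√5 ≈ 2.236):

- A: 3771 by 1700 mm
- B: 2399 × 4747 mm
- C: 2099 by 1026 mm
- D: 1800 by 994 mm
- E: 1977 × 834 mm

A

Ratios (long/short): A ≈ 2.218; B ≈ 1.979; C ≈ 2.046; D ≈ 1.811; E ≈ 2.371.
root-5 ≈ 2.236; option A is nearest (Δ 0.018).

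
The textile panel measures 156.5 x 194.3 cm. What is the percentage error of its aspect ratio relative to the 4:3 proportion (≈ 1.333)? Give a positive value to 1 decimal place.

6.9%

Ratio = 194.3 / 156.5 ≈ 1.2415.
Ideal 4:3 ≈ 1.3333. |1.2415 − 1.3333| / 1.3333 ≈ 6.89% → 6.9%.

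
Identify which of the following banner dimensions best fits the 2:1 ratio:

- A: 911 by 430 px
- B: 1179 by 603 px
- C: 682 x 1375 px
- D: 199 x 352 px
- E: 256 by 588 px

C

Target 2:1 ≈ 2.000.
A: 2.119 (Δ0.119)  B: 1.955 (Δ0.045)  C: 2.016 (Δ0.016)  D: 1.769 (Δ0.231)  E: 2.297 (Δ0.297)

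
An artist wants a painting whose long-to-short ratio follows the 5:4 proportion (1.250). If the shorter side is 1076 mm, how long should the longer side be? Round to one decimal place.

1345.0 mm

5:4 = 1.25000.
Longer side = 1076 × 1.25000 ≈ 1345.000 → 1345.0 mm.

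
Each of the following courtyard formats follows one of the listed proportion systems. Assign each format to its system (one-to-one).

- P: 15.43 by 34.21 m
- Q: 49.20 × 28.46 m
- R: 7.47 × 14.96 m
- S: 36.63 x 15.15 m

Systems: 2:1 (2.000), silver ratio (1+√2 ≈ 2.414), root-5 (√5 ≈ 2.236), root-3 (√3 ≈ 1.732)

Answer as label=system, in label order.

P=root-5, Q=root-3, R=2:1, S=silver ratio

P = 34.21/15.43 ≈ 2.217 → root-5 (2.236)
Q = 49.20/28.46 ≈ 1.729 → root-3 (1.732)
R = 14.96/7.47 ≈ 2.003 → 2:1 (2.000)
S = 36.63/15.15 ≈ 2.418 → silver ratio (2.414)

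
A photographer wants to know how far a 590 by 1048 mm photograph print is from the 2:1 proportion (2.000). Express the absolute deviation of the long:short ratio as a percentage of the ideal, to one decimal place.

Ratio = 1048 / 590 ≈ 1.7763.
Ideal 2:1 = 2.0000. |1.7763 − 2.0000| / 2.0000 ≈ 11.19% → 11.2%.

11.2%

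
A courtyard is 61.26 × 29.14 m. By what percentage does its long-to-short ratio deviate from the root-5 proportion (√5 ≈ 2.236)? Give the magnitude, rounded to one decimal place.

6.0%

Ratio = 61.26 / 29.14 ≈ 2.1023.
Ideal root-5 ≈ 2.2361. |2.1023 − 2.2361| / 2.2361 ≈ 5.98% → 6.0%.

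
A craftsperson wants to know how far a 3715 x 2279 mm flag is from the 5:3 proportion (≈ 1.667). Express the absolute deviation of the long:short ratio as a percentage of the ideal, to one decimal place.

2.2%

Ratio = 3715 / 2279 ≈ 1.6301.
Ideal 5:3 ≈ 1.6667. |1.6301 − 1.6667| / 1.6667 ≈ 2.20% → 2.2%.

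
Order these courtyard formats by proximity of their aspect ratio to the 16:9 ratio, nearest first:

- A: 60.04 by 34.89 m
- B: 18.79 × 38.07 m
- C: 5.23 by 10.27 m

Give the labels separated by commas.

Ratios: A = 60.04 / 34.89 ≈ 1.721; B = 38.07 / 18.79 ≈ 2.026; C = 10.27 / 5.23 ≈ 1.964.
|Δ from 1.778|: A 0.057; B 0.248; C 0.186.

A, C, B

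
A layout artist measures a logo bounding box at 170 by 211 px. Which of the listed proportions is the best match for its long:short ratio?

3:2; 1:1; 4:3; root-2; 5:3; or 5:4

Ratio = 211 / 170 ≈ 1.241.
Distances: 3:2 1.500 (Δ 0.259); 1:1 1.000 (Δ 0.241); 4:3 1.333 (Δ 0.092); root-2 1.414 (Δ 0.173); 5:3 1.667 (Δ 0.426); 5:4 1.250 (Δ 0.009).

5:4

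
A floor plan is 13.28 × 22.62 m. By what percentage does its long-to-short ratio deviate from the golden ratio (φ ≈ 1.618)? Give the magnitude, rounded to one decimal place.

Ratio = 22.62 / 13.28 ≈ 1.7033.
Ideal golden ratio ≈ 1.6180. |1.7033 − 1.6180| / 1.6180 ≈ 5.27% → 5.3%.

5.3%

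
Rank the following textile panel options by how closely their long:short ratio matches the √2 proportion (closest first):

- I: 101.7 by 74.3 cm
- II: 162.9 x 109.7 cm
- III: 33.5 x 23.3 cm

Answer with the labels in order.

III, I, II

I: 101.7/74.3 ≈ 1.369 → |1.369 − 1.414| = 0.045
II: 162.9/109.7 ≈ 1.485 → |1.485 − 1.414| = 0.071
III: 33.5/23.3 ≈ 1.438 → |1.438 − 1.414| = 0.024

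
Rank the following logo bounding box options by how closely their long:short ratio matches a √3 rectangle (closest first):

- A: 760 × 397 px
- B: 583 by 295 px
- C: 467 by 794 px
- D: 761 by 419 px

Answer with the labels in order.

Ratios: A = 760 / 397 ≈ 1.914; B = 583 / 295 ≈ 1.976; C = 794 / 467 ≈ 1.700; D = 761 / 419 ≈ 1.816.
|Δ from 1.732|: A 0.182; B 0.244; C 0.032; D 0.084.

C, D, A, B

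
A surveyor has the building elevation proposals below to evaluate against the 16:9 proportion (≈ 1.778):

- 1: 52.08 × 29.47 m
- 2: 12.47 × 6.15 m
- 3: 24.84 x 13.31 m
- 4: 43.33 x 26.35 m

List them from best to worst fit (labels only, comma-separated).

1, 3, 4, 2

1: 52.08/29.47 ≈ 1.767 → |1.767 − 1.778| = 0.011
2: 12.47/6.15 ≈ 2.028 → |2.028 − 1.778| = 0.250
3: 24.84/13.31 ≈ 1.866 → |1.866 − 1.778| = 0.088
4: 43.33/26.35 ≈ 1.644 → |1.644 − 1.778| = 0.134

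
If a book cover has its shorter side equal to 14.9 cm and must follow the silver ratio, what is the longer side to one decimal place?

36.0 cm

silver ratio ≈ 2.41421.
Longer side = 14.9 × 2.41421 ≈ 35.972 → 36.0 cm.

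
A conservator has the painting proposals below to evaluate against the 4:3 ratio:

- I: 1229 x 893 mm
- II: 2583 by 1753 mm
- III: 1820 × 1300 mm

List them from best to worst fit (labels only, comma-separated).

I, III, II

I: 1229/893 ≈ 1.376 → |1.376 − 1.333| = 0.043
II: 2583/1753 ≈ 1.473 → |1.473 − 1.333| = 0.140
III: 1820/1300 ≈ 1.400 → |1.400 − 1.333| = 0.067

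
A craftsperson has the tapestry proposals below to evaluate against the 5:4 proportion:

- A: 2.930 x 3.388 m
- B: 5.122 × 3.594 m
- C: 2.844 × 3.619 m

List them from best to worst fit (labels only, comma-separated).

Ratios: A = 3.388 / 2.930 ≈ 1.156; B = 5.122 / 3.594 ≈ 1.425; C = 3.619 / 2.844 ≈ 1.273.
|Δ from 1.250|: A 0.094; B 0.175; C 0.023.

C, A, B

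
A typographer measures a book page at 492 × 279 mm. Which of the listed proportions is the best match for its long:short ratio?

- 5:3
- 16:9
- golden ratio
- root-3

16:9

Ratio = 492 / 279 ≈ 1.763.
Distances: 5:3 1.667 (Δ 0.096); 16:9 1.778 (Δ 0.015); golden ratio 1.618 (Δ 0.145); root-3 1.732 (Δ 0.031).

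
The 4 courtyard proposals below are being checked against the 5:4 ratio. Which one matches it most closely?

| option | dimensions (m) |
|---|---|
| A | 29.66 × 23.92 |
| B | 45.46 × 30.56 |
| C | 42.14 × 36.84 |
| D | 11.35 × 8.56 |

A

Target 5:4 ≈ 1.250.
A: 1.240 (Δ0.010)  B: 1.488 (Δ0.238)  C: 1.144 (Δ0.106)  D: 1.326 (Δ0.076)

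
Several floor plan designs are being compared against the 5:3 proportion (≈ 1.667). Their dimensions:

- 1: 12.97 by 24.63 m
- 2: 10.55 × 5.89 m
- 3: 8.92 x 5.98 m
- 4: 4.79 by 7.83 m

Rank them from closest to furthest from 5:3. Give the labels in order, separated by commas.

4, 2, 3, 1

Ratios: 1 = 24.63 / 12.97 ≈ 1.899; 2 = 10.55 / 5.89 ≈ 1.791; 3 = 8.92 / 5.98 ≈ 1.492; 4 = 7.83 / 4.79 ≈ 1.635.
|Δ from 1.667|: 1 0.232; 2 0.124; 3 0.175; 4 0.032.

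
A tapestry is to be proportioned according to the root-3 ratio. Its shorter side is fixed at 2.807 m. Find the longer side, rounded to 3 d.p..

4.862 m

root-3 ≈ 1.73205.
Longer side = 2.807 × 1.73205 ≈ 4.86186 → 4.862 m.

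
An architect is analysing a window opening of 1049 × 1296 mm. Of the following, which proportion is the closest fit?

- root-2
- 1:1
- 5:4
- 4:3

1296/1049 ≈ 1.235. Nearest candidates are 5:4 (1.250, off by 0.015) and 4:3 (1.333, off by 0.098).

5:4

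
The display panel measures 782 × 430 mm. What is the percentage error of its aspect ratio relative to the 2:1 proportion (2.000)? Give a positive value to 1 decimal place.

Ratio = 782 / 430 ≈ 1.8186.
Ideal 2:1 = 2.0000. |1.8186 − 2.0000| / 2.0000 ≈ 9.07% → 9.1%.

9.1%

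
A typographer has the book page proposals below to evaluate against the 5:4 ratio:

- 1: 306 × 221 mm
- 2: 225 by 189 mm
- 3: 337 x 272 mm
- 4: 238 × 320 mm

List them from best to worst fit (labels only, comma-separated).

Ratios: 1 = 306 / 221 ≈ 1.385; 2 = 225 / 189 ≈ 1.190; 3 = 337 / 272 ≈ 1.239; 4 = 320 / 238 ≈ 1.345.
|Δ from 1.250|: 1 0.135; 2 0.060; 3 0.011; 4 0.095.

3, 2, 4, 1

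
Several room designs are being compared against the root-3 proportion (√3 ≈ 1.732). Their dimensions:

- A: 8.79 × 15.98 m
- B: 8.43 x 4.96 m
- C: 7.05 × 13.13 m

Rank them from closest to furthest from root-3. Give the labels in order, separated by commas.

A: 15.98/8.79 ≈ 1.818 → |1.818 − 1.732| = 0.086
B: 8.43/4.96 ≈ 1.700 → |1.700 − 1.732| = 0.032
C: 13.13/7.05 ≈ 1.862 → |1.862 − 1.732| = 0.130

B, A, C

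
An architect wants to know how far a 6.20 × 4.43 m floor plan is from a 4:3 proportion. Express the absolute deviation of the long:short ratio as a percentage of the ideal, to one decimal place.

Ratio = 6.20 / 4.43 ≈ 1.3995.
Ideal 4:3 ≈ 1.3333. |1.3995 − 1.3333| / 1.3333 ≈ 4.97% → 5.0%.

5.0%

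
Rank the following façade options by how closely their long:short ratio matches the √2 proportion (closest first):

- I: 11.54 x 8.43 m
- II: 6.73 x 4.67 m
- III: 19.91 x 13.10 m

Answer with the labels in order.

Ratios: I = 11.54 / 8.43 ≈ 1.369; II = 6.73 / 4.67 ≈ 1.441; III = 19.91 / 13.10 ≈ 1.520.
|Δ from 1.414|: I 0.045; II 0.027; III 0.106.

II, I, III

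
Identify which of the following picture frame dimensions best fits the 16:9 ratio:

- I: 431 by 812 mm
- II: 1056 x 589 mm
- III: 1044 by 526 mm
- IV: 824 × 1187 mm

Target 16:9 ≈ 1.778.
I: 1.884 (Δ0.106)  II: 1.793 (Δ0.015)  III: 1.985 (Δ0.207)  IV: 1.441 (Δ0.337)

II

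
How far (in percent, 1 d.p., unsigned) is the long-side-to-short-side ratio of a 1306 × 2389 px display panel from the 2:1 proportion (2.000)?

Ratio = 2389 / 1306 ≈ 1.8292.
Ideal 2:1 = 2.0000. |1.8292 − 2.0000| / 2.0000 ≈ 8.54% → 8.5%.

8.5%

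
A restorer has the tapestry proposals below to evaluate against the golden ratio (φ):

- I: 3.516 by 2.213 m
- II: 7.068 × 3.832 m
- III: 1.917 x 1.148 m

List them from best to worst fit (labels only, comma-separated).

Ratios: I = 3.516 / 2.213 ≈ 1.589; II = 7.068 / 3.832 ≈ 1.844; III = 1.917 / 1.148 ≈ 1.670.
|Δ from 1.618|: I 0.029; II 0.226; III 0.052.

I, III, II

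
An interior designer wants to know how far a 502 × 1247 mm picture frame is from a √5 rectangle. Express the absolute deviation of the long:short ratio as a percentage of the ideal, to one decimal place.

Ratio = 1247 / 502 ≈ 2.4841.
Ideal root-5 ≈ 2.2361. |2.4841 − 2.2361| / 2.2361 ≈ 11.09% → 11.1%.

11.1%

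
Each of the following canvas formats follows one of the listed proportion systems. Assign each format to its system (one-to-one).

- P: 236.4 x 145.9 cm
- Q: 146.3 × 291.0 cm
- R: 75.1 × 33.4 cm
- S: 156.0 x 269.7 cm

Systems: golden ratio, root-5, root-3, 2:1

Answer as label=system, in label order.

P = 236.4/145.9 ≈ 1.620 → golden ratio (1.618)
Q = 291.0/146.3 ≈ 1.989 → 2:1 (2.000)
R = 75.1/33.4 ≈ 2.249 → root-5 (2.236)
S = 269.7/156.0 ≈ 1.729 → root-3 (1.732)

P=golden ratio, Q=2:1, R=root-5, S=root-3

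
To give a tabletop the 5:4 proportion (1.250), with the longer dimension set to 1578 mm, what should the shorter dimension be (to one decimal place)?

1262.4 mm

5:4 = 1.25000.
Shorter side = 1578 ÷ 1.25000 ≈ 1262.400 → 1262.4 mm.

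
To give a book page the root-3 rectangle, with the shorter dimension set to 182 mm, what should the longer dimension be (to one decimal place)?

315.2 mm

root-3 ≈ 1.73205.
Longer side = 182 × 1.73205 ≈ 315.233 → 315.2 mm.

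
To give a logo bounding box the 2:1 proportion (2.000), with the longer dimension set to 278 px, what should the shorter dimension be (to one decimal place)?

139.0 px

2:1 = 2.00000.
Shorter side = 278 ÷ 2.00000 ≈ 139.000 → 139.0 px.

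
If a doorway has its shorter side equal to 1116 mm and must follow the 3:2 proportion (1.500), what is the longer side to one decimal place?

3:2 = 1.50000.
Longer side = 1116 × 1.50000 ≈ 1674.000 → 1674.0 mm.

1674.0 mm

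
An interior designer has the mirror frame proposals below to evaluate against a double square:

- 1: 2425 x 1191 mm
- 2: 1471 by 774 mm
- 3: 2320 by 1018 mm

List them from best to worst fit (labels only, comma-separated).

1: 2425/1191 ≈ 2.036 → |2.036 − 2.000| = 0.036
2: 1471/774 ≈ 1.901 → |1.901 − 2.000| = 0.099
3: 2320/1018 ≈ 2.279 → |2.279 − 2.000| = 0.279

1, 2, 3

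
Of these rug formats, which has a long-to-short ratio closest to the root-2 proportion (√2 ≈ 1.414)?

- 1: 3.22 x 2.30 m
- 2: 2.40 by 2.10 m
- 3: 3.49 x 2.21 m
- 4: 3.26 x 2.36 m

Target root-2 ≈ 1.414.
1: 1.400 (Δ0.014)  2: 1.143 (Δ0.271)  3: 1.579 (Δ0.165)  4: 1.381 (Δ0.033)

1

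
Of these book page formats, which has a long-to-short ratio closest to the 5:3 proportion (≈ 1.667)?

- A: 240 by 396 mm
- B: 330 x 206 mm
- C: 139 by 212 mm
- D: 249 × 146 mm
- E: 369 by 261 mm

Target 5:3 ≈ 1.667.
A: 1.650 (Δ0.017)  B: 1.602 (Δ0.065)  C: 1.525 (Δ0.142)  D: 1.705 (Δ0.038)  E: 1.414 (Δ0.253)

A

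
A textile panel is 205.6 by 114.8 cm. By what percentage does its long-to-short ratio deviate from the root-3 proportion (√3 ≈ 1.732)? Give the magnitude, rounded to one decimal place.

3.4%

Ratio = 205.6 / 114.8 ≈ 1.7909.
Ideal root-3 ≈ 1.7321. |1.7909 − 1.7321| / 1.7321 ≈ 3.39% → 3.4%.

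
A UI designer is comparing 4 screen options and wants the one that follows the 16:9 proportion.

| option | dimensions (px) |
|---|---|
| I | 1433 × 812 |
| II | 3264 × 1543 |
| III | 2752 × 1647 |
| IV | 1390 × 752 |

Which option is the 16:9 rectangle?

Target 16:9 ≈ 1.778.
I: 1.765 (Δ0.013)  II: 2.115 (Δ0.337)  III: 1.671 (Δ0.107)  IV: 1.848 (Δ0.070)

I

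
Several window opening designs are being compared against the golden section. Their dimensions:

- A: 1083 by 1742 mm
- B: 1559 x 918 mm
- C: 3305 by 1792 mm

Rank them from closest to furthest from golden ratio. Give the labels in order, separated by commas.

Ratios: A = 1742 / 1083 ≈ 1.608; B = 1559 / 918 ≈ 1.698; C = 3305 / 1792 ≈ 1.844.
|Δ from 1.618|: A 0.010; B 0.080; C 0.226.

A, B, C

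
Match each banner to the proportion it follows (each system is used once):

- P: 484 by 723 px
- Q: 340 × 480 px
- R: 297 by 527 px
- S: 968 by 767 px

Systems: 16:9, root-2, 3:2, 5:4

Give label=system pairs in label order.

Ratios: P ≈ 1.494; Q ≈ 1.412; R ≈ 1.774; S ≈ 1.262.
Targets: 16:9 ≈ 1.778; root-2 ≈ 1.414; 3:2 ≈ 1.500; 5:4 ≈ 1.250.

P=3:2, Q=root-2, R=16:9, S=5:4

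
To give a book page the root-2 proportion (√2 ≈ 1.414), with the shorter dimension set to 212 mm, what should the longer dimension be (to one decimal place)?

root-2 ≈ 1.41421.
Longer side = 212 × 1.41421 ≈ 299.813 → 299.8 mm.

299.8 mm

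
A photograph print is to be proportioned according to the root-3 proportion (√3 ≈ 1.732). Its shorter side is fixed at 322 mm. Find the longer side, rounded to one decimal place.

557.7 mm

root-3 ≈ 1.73205.
Longer side = 322 × 1.73205 ≈ 557.720 → 557.7 mm.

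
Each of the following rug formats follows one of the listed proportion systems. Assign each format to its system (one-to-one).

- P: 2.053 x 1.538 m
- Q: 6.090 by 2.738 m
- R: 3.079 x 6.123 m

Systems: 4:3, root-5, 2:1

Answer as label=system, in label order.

P=4:3, Q=root-5, R=2:1

P = 2.053/1.538 ≈ 1.335 → 4:3 (1.333)
Q = 6.090/2.738 ≈ 2.224 → root-5 (2.236)
R = 6.123/3.079 ≈ 1.989 → 2:1 (2.000)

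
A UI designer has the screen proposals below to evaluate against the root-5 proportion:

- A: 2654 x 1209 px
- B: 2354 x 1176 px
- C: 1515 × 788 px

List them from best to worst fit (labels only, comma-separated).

A: 2654/1209 ≈ 2.195 → |2.195 − 2.236| = 0.041
B: 2354/1176 ≈ 2.002 → |2.002 − 2.236| = 0.234
C: 1515/788 ≈ 1.923 → |1.923 − 2.236| = 0.313

A, B, C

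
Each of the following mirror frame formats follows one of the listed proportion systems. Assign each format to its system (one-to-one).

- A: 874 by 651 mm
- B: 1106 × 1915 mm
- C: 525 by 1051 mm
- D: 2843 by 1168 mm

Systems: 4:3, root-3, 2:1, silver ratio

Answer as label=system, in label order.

Ratios: A ≈ 1.343; B ≈ 1.731; C ≈ 2.002; D ≈ 2.434.
Targets: 4:3 ≈ 1.333; root-3 ≈ 1.732; 2:1 ≈ 2.000; silver ratio ≈ 2.414.

A=4:3, B=root-3, C=2:1, D=silver ratio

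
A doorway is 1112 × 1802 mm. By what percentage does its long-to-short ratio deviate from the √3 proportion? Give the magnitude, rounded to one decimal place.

6.4%

Ratio = 1802 / 1112 ≈ 1.6205.
Ideal root-3 ≈ 1.7321. |1.6205 − 1.7321| / 1.7321 ≈ 6.44% → 6.4%.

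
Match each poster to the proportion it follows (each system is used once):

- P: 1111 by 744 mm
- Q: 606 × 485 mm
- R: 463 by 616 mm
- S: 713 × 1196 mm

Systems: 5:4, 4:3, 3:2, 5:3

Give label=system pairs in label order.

Ratios: P ≈ 1.493; Q ≈ 1.249; R ≈ 1.330; S ≈ 1.677.
Targets: 5:4 ≈ 1.250; 4:3 ≈ 1.333; 3:2 ≈ 1.500; 5:3 ≈ 1.667.

P=3:2, Q=5:4, R=4:3, S=5:3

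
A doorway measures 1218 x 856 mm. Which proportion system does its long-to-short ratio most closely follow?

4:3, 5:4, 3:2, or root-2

root-2

1218/856 ≈ 1.423. Nearest candidates are root-2 (1.414, off by 0.009) and 3:2 (1.500, off by 0.077).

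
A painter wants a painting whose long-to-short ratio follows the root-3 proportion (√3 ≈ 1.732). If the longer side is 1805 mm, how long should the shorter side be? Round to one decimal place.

1042.1 mm

root-3 ≈ 1.73205.
Shorter side = 1805 ÷ 1.73205 ≈ 1042.118 → 1042.1 mm.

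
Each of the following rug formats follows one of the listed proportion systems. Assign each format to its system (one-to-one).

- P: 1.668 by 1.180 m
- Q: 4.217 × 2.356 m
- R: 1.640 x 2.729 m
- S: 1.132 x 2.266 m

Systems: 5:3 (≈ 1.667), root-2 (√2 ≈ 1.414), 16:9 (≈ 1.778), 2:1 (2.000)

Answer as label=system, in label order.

P=root-2, Q=16:9, R=5:3, S=2:1

Ratios: P ≈ 1.414; Q ≈ 1.790; R ≈ 1.664; S ≈ 2.002.
Targets: 5:3 ≈ 1.667; root-2 ≈ 1.414; 16:9 ≈ 1.778; 2:1 ≈ 2.000.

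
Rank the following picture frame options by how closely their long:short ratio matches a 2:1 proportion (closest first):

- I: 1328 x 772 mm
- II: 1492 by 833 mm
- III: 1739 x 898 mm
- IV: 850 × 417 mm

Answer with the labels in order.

I: 1328/772 ≈ 1.720 → |1.720 − 2.000| = 0.280
II: 1492/833 ≈ 1.791 → |1.791 − 2.000| = 0.209
III: 1739/898 ≈ 1.937 → |1.937 − 2.000| = 0.063
IV: 850/417 ≈ 2.038 → |2.038 − 2.000| = 0.038

IV, III, II, I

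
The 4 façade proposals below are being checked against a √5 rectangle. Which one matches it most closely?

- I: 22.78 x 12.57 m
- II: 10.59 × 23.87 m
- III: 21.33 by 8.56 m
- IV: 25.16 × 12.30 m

Target root-5 ≈ 2.236.
I: 1.812 (Δ0.424)  II: 2.254 (Δ0.018)  III: 2.492 (Δ0.256)  IV: 2.046 (Δ0.190)

II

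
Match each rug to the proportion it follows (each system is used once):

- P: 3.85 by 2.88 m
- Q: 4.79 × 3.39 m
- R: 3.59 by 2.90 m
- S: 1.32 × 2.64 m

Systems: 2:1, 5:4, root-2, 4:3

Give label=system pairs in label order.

P=4:3, Q=root-2, R=5:4, S=2:1

P = 3.85/2.88 ≈ 1.337 → 4:3 (1.333)
Q = 4.79/3.39 ≈ 1.413 → root-2 (1.414)
R = 3.59/2.90 ≈ 1.238 → 5:4 (1.250)
S = 2.64/1.32 ≈ 2.000 → 2:1 (2.000)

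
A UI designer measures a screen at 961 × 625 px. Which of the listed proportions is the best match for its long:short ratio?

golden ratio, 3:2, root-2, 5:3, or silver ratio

961/625 ≈ 1.538. Nearest candidates are 3:2 (1.500, off by 0.038) and golden ratio (1.618, off by 0.080).

3:2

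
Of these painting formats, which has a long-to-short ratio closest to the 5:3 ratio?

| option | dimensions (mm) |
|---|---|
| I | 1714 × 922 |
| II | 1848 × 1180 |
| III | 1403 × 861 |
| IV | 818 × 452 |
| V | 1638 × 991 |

V

Target 5:3 ≈ 1.667.
I: 1.859 (Δ0.192)  II: 1.566 (Δ0.101)  III: 1.630 (Δ0.037)  IV: 1.810 (Δ0.143)  V: 1.653 (Δ0.014)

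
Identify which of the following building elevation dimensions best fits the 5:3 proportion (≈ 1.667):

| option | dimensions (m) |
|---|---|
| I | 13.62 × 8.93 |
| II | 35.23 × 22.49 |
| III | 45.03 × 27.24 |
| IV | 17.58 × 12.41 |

Ratios (long/short): I ≈ 1.525; II ≈ 1.566; III ≈ 1.653; IV ≈ 1.417.
5:3 ≈ 1.667; option III is nearest (Δ 0.014).

III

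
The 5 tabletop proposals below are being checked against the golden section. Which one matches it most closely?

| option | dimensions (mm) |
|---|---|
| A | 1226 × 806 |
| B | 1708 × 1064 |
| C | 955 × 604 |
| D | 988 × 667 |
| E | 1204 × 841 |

Ratios (long/short): A ≈ 1.521; B ≈ 1.605; C ≈ 1.581; D ≈ 1.481; E ≈ 1.432.
golden ratio ≈ 1.618; option B is nearest (Δ 0.013).

B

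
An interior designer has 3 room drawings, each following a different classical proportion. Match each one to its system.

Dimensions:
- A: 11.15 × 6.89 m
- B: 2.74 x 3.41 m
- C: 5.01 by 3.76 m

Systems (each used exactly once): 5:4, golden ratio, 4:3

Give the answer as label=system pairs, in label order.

A=golden ratio, B=5:4, C=4:3

A = 11.15/6.89 ≈ 1.618 → golden ratio (1.618)
B = 3.41/2.74 ≈ 1.245 → 5:4 (1.250)
C = 5.01/3.76 ≈ 1.332 → 4:3 (1.333)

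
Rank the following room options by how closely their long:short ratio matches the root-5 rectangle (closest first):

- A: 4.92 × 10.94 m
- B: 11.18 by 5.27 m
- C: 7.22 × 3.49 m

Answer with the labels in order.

A, B, C

A: 10.94/4.92 ≈ 2.224 → |2.224 − 2.236| = 0.012
B: 11.18/5.27 ≈ 2.121 → |2.121 − 2.236| = 0.115
C: 7.22/3.49 ≈ 2.069 → |2.069 − 2.236| = 0.167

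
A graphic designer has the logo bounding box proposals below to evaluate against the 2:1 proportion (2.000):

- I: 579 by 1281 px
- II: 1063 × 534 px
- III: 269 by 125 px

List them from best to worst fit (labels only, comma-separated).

II, III, I

I: 1281/579 ≈ 2.212 → |2.212 − 2.000| = 0.212
II: 1063/534 ≈ 1.991 → |1.991 − 2.000| = 0.009
III: 269/125 ≈ 2.152 → |2.152 − 2.000| = 0.152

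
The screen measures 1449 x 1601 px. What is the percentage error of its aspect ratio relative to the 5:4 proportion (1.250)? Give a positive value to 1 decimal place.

11.6%

Ratio = 1601 / 1449 ≈ 1.1049.
Ideal 5:4 = 1.2500. |1.1049 − 1.2500| / 1.2500 ≈ 11.61% → 11.6%.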